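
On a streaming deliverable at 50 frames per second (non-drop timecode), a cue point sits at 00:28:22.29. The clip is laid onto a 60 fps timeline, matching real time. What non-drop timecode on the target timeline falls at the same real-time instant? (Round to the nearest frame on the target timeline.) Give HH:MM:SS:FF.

00:28:22:35

Source frame index: (0×3600 + 28×60 + 22) × 50 + 29 = 85129.
Real time: 85129 / (50) = 85129/50 s.
Target frame: (85129/50) × (60) = 510774/5 ≈ 102154.800 → 102155.
At 60 labels/s: frame 102155 → 00:28:22:35.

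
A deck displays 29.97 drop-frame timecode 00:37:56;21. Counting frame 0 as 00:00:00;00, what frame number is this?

As if non-drop at 30 labels/s: (0 × 3600 + 37 × 60 + 56) × 30 + 21 = 68301.
Minute boundaries passed: 37; those not divisible by 10: 37 − 3 = 34; dropped labels = 2 × 34 = 68.
Actual frame index = 68301 − 68 = 68233.

68233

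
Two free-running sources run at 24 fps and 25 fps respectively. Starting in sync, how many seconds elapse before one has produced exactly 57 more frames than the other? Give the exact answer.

57 seconds

The gap grows by |25 − 24| = 1 frame per second.
Time for a 57-frame gap: 57 ÷ (1) = 57 s.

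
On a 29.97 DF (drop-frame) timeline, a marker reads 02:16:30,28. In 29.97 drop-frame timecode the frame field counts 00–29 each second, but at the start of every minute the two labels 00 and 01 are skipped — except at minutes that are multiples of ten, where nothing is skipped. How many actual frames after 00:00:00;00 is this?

245482

As if non-drop at 30 labels/s: (2 × 3600 + 16 × 60 + 30) × 30 + 28 = 245728.
Minute boundaries passed: 136; those not divisible by 10: 136 − 13 = 123; dropped labels = 2 × 123 = 246.
Actual frame index = 245728 − 246 = 245482.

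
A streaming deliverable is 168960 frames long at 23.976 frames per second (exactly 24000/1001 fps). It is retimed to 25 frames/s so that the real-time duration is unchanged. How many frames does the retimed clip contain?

176176 frames

Target frames = source frames × (target rate / source rate) = 168960 × (25)/(24000/1001) = 168960 × 1001/960 = 176176.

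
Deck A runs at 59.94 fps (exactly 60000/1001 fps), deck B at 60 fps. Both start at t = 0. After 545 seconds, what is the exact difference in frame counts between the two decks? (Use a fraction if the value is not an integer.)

32700/1001 frames

A emits 60000/1001 × 545 = 32700000/1001 frames; B emits 60 × 545 = 32700.
Difference = 32700/1001 frames (≈ 32.6673); B is ahead of A.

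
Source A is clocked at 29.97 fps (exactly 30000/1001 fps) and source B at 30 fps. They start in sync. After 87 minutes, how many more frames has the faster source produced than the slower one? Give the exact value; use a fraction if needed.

156600/1001 frames

87 min = 5220 s.
A emits 30000/1001 × 5220 = 156600000/1001 frames; B emits 30 × 5220 = 156600.
Difference = 156600/1001 frames (≈ 156.4436); B is ahead of A.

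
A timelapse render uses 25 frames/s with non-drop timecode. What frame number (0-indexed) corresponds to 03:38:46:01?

Total seconds to the label: (3 × 3600 + 38 × 60 + 46) = 13126.
Frame index = 13126 × 25 + 1 = 328151.

328151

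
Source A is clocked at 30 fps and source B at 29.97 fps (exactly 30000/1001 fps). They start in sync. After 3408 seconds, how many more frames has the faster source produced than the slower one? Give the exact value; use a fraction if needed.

102240/1001 frames

A emits 30 × 3408 = 102240 frames; B emits 30000/1001 × 3408 = 102240000/1001.
Difference = 102240/1001 frames (≈ 102.1379); B is behind A.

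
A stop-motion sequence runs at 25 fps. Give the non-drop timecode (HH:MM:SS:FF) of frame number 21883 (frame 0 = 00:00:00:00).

00:14:35:08

21883 ÷ 25 = 875 full seconds, remainder 8 frames.
875 s = 0 h 14 min 35 s.
Timecode: 00:14:35:08.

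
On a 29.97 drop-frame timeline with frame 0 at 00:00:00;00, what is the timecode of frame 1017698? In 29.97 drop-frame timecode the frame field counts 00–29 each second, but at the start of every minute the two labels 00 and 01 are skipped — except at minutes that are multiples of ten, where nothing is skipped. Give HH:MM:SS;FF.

Ten DF minutes hold 17982 frames, so frame 1017698 lies in block 56 (frames 1006992–1024973) with 10706 frames into that block.
The block's first minute is 1800 frames and the rest 1798 each; 10706 frames reaches minute 5, so 56 × 18 + 5 × 2 = 1018 labels have been skipped so far.
Adding those back, label number 1017698 + 1018 = 1018716 at 30 labels/s is 33957 s + 6 f = 9 h 25 min 57 s frame 6, i.e. 09:25:57;06.

09:25:57;06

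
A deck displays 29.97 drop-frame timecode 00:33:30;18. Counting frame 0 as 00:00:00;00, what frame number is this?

60258

As if non-drop at 30 labels/s: (0 × 3600 + 33 × 60 + 30) × 30 + 18 = 60318.
Minute boundaries passed: 33; those not divisible by 10: 33 − 3 = 30; dropped labels = 2 × 30 = 60.
Actual frame index = 60318 − 60 = 60258.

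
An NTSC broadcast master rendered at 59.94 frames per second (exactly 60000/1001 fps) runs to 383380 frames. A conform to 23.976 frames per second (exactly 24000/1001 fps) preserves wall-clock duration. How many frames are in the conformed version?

153352 frames

Target frames = source frames × (target rate / source rate) = 383380 × (24000/1001)/(60000/1001) = 383380 × 2/5 = 153352.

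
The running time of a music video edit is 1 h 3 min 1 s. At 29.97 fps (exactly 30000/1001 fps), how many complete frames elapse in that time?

1 h 3 min 1 s = 3781 s.
Frames = 3781 × 30000/1001 = 113430000/1001 ≈ 113316.6833.
Complete frames: 113316.

113316 frames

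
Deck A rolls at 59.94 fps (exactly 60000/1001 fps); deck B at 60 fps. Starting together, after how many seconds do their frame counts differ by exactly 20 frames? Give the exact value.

1001/3 seconds

The gap grows by |60 − 60000/1001| = 60/1001 frames per second.
Time for a 20-frame gap: 20 ÷ (60/1001) = 1001/3 s.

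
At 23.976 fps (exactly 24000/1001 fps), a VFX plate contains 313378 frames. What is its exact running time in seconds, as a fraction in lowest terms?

156845689/12000 seconds

Running time = 313378 ÷ (24000/1001) = 313378 × 1001/24000 = 156845689/12000 s.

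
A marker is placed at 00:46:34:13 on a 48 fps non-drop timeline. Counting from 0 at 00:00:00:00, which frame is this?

Total seconds to the label: (0 × 3600 + 46 × 60 + 34) = 2794.
Frame index = 2794 × 48 + 13 = 134125.

134125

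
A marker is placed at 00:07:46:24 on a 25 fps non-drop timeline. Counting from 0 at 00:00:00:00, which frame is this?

Total seconds to the label: (0 × 3600 + 7 × 60 + 46) = 466.
Frame index = 466 × 25 + 24 = 11674.

frame 11674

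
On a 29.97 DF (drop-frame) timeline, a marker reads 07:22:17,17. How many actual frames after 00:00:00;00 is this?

795331

As if non-drop at 30 labels/s: (7 × 3600 + 22 × 60 + 17) × 30 + 17 = 796127.
Minute boundaries passed: 442; those not divisible by 10: 442 − 44 = 398; dropped labels = 2 × 398 = 796.
Actual frame index = 796127 − 796 = 795331.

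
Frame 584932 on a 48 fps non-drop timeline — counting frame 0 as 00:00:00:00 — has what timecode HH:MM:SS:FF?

584932 ÷ 48 = 12186 full seconds, remainder 4 frames.
12186 s = 3 h 23 min 6 s.
Timecode: 03:23:06:04.

03:23:06:04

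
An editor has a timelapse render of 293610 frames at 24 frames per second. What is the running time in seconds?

12233.75 seconds

Running time = 293610 / (24) = 12233.75 s.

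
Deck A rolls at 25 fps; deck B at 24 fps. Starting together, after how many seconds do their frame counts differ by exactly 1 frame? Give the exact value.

1 seconds

The gap grows by |24 − 25| = 1 frame per second.
Time for a 1-frame gap: 1 ÷ (1) = 1 s.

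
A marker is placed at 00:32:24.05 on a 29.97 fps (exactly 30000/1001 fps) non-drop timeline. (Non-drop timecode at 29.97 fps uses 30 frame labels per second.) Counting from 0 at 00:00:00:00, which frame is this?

Total seconds to the label: (0 × 3600 + 32 × 60 + 24) = 1944.
Frame index = 1944 × 30 + 5 = 58325.

58325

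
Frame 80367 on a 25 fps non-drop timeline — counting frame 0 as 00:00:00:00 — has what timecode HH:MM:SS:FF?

80367 ÷ 25 = 3214 full seconds, remainder 17 frames.
3214 s = 0 h 53 min 34 s.
Timecode: 00:53:34:17.

00:53:34:17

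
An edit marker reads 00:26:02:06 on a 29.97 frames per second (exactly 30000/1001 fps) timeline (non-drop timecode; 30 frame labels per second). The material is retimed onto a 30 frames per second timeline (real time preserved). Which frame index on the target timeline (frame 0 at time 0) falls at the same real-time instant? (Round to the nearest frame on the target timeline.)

frame 46913

Source frame index: (0×3600 + 26×60 + 2) × 30 + 6 = 46866.
Real time: 46866 / (30000/1001) = 7818811/5000 s.
Target frame: (7818811/5000) × (30) = 23456433/500 ≈ 46912.866 → 46913.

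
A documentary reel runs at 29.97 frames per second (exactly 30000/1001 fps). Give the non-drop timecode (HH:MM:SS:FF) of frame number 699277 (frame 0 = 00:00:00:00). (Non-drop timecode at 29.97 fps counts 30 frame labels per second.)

06:28:29:07

699277 ÷ 30 = 23309 full seconds, remainder 7 frames.
23309 s = 6 h 28 min 29 s.
Timecode: 06:28:29:07.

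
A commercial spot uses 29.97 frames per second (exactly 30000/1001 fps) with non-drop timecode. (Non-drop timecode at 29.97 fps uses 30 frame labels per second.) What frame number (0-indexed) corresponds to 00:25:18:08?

frame 45548

Total seconds to the label: (0 × 3600 + 25 × 60 + 18) = 1518.
Frame index = 1518 × 30 + 8 = 45548.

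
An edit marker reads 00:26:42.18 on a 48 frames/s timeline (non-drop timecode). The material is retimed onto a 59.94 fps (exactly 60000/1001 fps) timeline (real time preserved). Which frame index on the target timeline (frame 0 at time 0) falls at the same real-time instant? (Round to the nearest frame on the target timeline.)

Source frame index: (0×3600 + 26×60 + 42) × 48 + 18 = 76914.
Real time: 76914 / (48) = 12819/8 s.
Target frame: (12819/8) × (60000/1001) = 96142500/1001 ≈ 96046.454 → 96046.

frame 96046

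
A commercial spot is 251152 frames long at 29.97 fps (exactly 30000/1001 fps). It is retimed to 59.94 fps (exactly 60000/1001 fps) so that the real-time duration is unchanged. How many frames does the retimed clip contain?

Target frames = source frames × (target rate / source rate) = 251152 × (60000/1001)/(30000/1001) = 251152 × 2 = 502304.

502304 frames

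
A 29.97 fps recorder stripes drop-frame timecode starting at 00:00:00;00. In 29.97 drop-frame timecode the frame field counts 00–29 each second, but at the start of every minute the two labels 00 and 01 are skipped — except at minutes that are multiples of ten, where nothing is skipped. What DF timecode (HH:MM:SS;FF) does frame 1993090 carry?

18:28:22;26

Each 10-minute DF block holds 10 × 60 × 30 − 9 × 2 = 17982 frames. 1993090 ÷ 17982 → 110 full blocks, remainder 15070.
Within the partial block the first minute is 1800 frames and each further minute 1798, so 8 further minute boundaries passed. Total skipped labels = 18 × 110 + 2 × 8 = 1996.
Non-drop label index = 1993090 + 1996 = 1995086; at 30 labels/s that is 18:28:22:26, i.e. DF 18:28:22;26.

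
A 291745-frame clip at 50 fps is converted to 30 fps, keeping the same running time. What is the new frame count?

Target frames = source frames × (target rate / source rate) = 291745 × (30)/(50) = 291745 × 3/5 = 175047.

175047 frames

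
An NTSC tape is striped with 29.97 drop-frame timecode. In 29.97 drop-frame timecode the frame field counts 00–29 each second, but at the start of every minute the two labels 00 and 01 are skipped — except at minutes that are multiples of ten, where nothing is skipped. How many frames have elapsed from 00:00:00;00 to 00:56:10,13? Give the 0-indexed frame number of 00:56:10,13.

101011

Complete 10-minute blocks: 5, each 17982 frames → 89910.
Remaining 6 whole minutes in the current block: 1800 + 5 × 1798 = 10790 frames.
Within the current minute: 10 × 30 + 13 − 2 = 311 (labels ;00/;01 skipped at this minute). Total = 89910 + 10790 + 311 = 101011.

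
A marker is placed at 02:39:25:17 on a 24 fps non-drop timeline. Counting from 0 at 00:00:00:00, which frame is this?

Total seconds to the label: (2 × 3600 + 39 × 60 + 25) = 9565.
Frame index = 9565 × 24 + 17 = 229577.

229577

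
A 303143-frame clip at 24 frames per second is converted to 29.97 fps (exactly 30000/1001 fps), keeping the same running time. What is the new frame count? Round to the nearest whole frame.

378550 frames

Frames at target rate = 303143 × (30000/1001) / (24) = 378928750/1001 ≈ 378550.200.
Nearest whole frame: 378550.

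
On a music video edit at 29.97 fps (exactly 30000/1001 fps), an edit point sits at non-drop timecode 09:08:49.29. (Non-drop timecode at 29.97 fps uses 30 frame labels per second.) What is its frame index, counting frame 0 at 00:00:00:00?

Total seconds to the label: (9 × 3600 + 8 × 60 + 49) = 32929.
Frame index = 32929 × 30 + 29 = 987899.

frame 987899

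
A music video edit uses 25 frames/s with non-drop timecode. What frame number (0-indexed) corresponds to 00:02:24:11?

frame 3611

Total seconds to the label: (0 × 3600 + 2 × 60 + 24) = 144.
Frame index = 144 × 25 + 11 = 3611.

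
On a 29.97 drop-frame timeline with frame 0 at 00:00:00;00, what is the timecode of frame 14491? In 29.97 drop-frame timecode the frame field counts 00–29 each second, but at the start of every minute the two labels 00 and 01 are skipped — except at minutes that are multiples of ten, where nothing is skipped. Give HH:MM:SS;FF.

00:08:03;17

Ten DF minutes hold 17982 frames, so frame 14491 lies in block 0 (frames 0–17981) with 14491 frames into that block.
The block's first minute is 1800 frames and the rest 1798 each; 14491 frames reaches minute 8, so 0 × 18 + 8 × 2 = 16 labels have been skipped so far.
Adding those back, label number 14491 + 16 = 14507 at 30 labels/s is 483 s + 17 f = 0 h 8 min 3 s frame 17, i.e. 00:08:03;17.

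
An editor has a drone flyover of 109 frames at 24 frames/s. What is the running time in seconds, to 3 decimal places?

4.542 seconds

Running time = 109 × 1/24 = 109/24 s ≈ 4.542 s.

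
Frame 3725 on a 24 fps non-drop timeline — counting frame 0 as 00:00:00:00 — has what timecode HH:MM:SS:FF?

3725 ÷ 24 = 155 full seconds, remainder 5 frames.
155 s = 0 h 2 min 35 s.
Timecode: 00:02:35:05.

00:02:35:05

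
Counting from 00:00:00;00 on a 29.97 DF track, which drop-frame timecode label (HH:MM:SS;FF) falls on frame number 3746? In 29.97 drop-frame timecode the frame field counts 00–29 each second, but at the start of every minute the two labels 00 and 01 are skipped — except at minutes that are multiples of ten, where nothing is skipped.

Each 10-minute DF block holds 10 × 60 × 30 − 9 × 2 = 17982 frames. 3746 ÷ 17982 → 0 full blocks, remainder 3746.
Within the partial block the first minute is 1800 frames and each further minute 1798, so 2 further minute boundaries passed. Total skipped labels = 18 × 0 + 2 × 2 = 4.
Non-drop label index = 3746 + 4 = 3750; at 30 labels/s that is 00:02:05:00, i.e. DF 00:02:05;00.

00:02:05;00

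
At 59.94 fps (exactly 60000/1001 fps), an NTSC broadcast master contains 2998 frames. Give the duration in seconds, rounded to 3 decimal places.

50.017 seconds

Running time = 2998 × 1001/60000 = 1500499/30000 s ≈ 50.017 s.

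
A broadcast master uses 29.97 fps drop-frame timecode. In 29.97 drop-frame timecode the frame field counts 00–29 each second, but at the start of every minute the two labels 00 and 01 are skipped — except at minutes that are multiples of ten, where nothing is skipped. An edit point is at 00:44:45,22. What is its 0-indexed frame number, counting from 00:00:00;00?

As if non-drop at 30 labels/s: (0 × 3600 + 44 × 60 + 45) × 30 + 22 = 80572.
Minute boundaries passed: 44; those not divisible by 10: 44 − 4 = 40; dropped labels = 2 × 40 = 80.
Actual frame index = 80572 − 80 = 80492.

80492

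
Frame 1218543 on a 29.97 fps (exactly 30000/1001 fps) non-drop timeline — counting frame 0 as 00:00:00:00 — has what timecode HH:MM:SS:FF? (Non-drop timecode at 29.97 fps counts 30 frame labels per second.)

11:16:58:03

1218543 ÷ 30 = 40618 full seconds, remainder 3 frames.
40618 s = 11 h 16 min 58 s.
Timecode: 11:16:58:03.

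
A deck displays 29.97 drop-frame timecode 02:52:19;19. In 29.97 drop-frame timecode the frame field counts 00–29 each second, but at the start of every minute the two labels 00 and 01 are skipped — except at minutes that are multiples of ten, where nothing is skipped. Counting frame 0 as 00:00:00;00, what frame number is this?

309879

As if non-drop at 30 labels/s: (2 × 3600 + 52 × 60 + 19) × 30 + 19 = 310189.
Minute boundaries passed: 172; those not divisible by 10: 172 − 17 = 155; dropped labels = 2 × 155 = 310.
Actual frame index = 310189 − 310 = 309879.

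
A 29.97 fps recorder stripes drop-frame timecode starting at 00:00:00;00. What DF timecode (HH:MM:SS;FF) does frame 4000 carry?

Ten DF minutes hold 17982 frames, so frame 4000 lies in block 0 (frames 0–17981) with 4000 frames into that block.
The block's first minute is 1800 frames and the rest 1798 each; 4000 frames reaches minute 2, so 0 × 18 + 2 × 2 = 4 labels have been skipped so far.
Adding those back, label number 4000 + 4 = 4004 at 30 labels/s is 133 s + 14 f = 0 h 2 min 13 s frame 14, i.e. 00:02:13;14.

00:02:13;14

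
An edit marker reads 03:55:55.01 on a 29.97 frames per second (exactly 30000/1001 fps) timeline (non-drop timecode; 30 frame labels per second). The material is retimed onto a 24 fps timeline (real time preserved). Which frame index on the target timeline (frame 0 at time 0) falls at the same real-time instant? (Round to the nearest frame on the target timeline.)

Source frame index: (3×3600 + 55×60 + 55) × 30 + 1 = 424651.
Real time: 424651 / (30000/1001) = 425075651/30000 s.
Target frame: (425075651/30000) × (24) = 425075651/1250 ≈ 340060.521 → 340061.

frame 340061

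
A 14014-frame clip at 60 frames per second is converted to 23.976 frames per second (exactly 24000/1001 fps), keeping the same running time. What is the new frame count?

Target frames = source frames × (target rate / source rate) = 14014 × (24000/1001)/(60) = 14014 × 400/1001 = 5600.

5600 frames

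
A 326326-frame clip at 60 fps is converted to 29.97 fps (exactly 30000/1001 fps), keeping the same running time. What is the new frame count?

Target frames = source frames × (target rate / source rate) = 326326 × (30000/1001)/(60) = 326326 × 500/1001 = 163000.

163000 frames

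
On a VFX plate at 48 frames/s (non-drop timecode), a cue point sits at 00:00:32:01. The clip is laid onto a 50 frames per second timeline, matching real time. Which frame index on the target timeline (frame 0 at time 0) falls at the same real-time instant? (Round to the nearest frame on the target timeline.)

frame 1601

Source frame index: (0×3600 + 0×60 + 32) × 48 + 1 = 1537.
Real time: 1537 / (48) = 1537/48 s.
Target frame: (1537/48) × (50) = 38425/24 ≈ 1601.042 → 1601.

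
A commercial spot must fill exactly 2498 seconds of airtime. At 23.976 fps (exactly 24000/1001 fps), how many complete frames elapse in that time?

59892 frames

Frames = 2498 × 24000/1001 = 59952000/1001 ≈ 59892.1079.
Complete frames: 59892.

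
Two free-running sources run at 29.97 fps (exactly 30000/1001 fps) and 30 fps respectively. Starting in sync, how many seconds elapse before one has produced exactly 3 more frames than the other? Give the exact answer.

100.1 seconds

The gap grows by |30 − 30000/1001| = 30/1001 frames per second.
Time for a 3-frame gap: 3 ÷ (30/1001) = 100.1 s.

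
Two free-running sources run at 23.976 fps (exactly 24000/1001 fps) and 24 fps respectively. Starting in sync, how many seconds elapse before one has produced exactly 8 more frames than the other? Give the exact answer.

1001/3 seconds

The gap grows by |24 − 24000/1001| = 24/1001 frames per second.
Time for a 8-frame gap: 8 ÷ (24/1001) = 1001/3 s.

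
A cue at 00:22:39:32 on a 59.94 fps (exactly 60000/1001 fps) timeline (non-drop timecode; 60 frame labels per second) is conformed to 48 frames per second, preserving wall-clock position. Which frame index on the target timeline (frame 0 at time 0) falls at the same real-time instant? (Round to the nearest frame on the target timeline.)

Source frame index: (0×3600 + 22×60 + 39) × 60 + 32 = 81572.
Real time: 81572 / (60000/1001) = 20413393/15000 s.
Target frame: (20413393/15000) × (48) = 40826786/625 ≈ 65322.858 → 65323.

frame 65323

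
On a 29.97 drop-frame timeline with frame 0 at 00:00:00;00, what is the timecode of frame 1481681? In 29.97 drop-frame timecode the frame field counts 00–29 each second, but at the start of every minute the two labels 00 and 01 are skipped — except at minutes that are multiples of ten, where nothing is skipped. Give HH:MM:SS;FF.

Each 10-minute DF block holds 10 × 60 × 30 − 9 × 2 = 17982 frames. 1481681 ÷ 17982 → 82 full blocks, remainder 7157.
Within the partial block the first minute is 1800 frames and each further minute 1798, so 3 further minute boundaries passed. Total skipped labels = 18 × 82 + 2 × 3 = 1482.
Non-drop label index = 1481681 + 1482 = 1483163; at 30 labels/s that is 13:43:58:23, i.e. DF 13:43:58;23.

13:43:58;23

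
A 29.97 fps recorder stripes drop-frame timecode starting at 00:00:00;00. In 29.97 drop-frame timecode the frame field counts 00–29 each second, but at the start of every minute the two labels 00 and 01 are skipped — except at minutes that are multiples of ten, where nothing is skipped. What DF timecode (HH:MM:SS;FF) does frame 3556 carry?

Each 10-minute DF block holds 10 × 60 × 30 − 9 × 2 = 17982 frames. 3556 ÷ 17982 → 0 full blocks, remainder 3556.
Within the partial block the first minute is 1800 frames and each further minute 1798, so 1 further minute boundary passed. Total skipped labels = 18 × 0 + 2 × 1 = 2.
Non-drop label index = 3556 + 2 = 3558; at 30 labels/s that is 00:01:58:18, i.e. DF 00:01:58;18.

00:01:58;18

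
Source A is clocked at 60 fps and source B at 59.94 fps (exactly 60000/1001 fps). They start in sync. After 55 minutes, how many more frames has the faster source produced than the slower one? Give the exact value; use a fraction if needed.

55 min = 3300 s.
A emits 60 × 3300 = 198000 frames; B emits 60000/1001 × 3300 = 18000000/91.
Difference = 18000/91 frames (≈ 197.8022); B is behind A.

18000/91 frames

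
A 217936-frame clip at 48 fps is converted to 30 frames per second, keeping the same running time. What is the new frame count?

Target frames = source frames × (target rate / source rate) = 217936 × (30)/(48) = 217936 × 5/8 = 136210.

136210 frames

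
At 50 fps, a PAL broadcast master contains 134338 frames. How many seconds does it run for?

2686.76 seconds

Running time = 134338 / (50) = 2686.76 s.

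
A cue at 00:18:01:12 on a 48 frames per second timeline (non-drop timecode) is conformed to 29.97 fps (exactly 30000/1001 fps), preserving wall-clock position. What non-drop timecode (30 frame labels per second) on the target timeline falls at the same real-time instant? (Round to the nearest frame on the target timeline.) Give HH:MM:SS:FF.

00:18:00:05

Source frame index: (0×3600 + 18×60 + 1) × 48 + 12 = 51900.
Real time: 51900 / (48) = 4325/4 s.
Target frame: (4325/4) × (30000/1001) = 32437500/1001 ≈ 32405.095 → 32405.
At 30 labels/s: frame 32405 → 00:18:00:05.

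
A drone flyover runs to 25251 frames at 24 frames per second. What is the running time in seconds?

1052.125 seconds

Running time = 25251 / (24) = 1052.125 s.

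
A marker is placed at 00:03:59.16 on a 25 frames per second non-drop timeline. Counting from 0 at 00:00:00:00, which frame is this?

5991

Total seconds to the label: (0 × 3600 + 3 × 60 + 59) = 239.
Frame index = 239 × 25 + 16 = 5991.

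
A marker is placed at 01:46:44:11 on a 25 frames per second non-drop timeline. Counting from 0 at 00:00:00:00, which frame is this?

160111

Total seconds to the label: (1 × 3600 + 46 × 60 + 44) = 6404.
Frame index = 6404 × 25 + 11 = 160111.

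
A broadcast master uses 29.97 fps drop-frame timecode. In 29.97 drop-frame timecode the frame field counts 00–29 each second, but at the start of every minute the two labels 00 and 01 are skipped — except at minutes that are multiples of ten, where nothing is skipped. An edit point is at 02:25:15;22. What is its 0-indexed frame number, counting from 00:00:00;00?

Complete 10-minute blocks: 14, each 17982 frames → 251748.
Remaining 5 whole minutes in the current block: 1800 + 4 × 1798 = 8992 frames.
Within the current minute: 15 × 30 + 22 − 2 = 470 (labels ;00/;01 skipped at this minute). Total = 251748 + 8992 + 470 = 261210.

261210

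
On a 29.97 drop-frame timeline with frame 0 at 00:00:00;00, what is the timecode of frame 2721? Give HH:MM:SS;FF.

00:01:30;23

Ten DF minutes hold 17982 frames, so frame 2721 lies in block 0 (frames 0–17981) with 2721 frames into that block.
The block's first minute is 1800 frames and the rest 1798 each; 2721 frames reaches minute 1, so 0 × 18 + 1 × 2 = 2 labels have been skipped so far.
Adding those back, label number 2721 + 2 = 2723 at 30 labels/s is 90 s + 23 f = 0 h 1 min 30 s frame 23, i.e. 00:01:30;23.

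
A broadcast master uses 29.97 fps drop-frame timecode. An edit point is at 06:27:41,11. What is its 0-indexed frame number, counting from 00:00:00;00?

697143

Complete 10-minute blocks: 38, each 17982 frames → 683316.
Remaining 7 whole minutes in the current block: 1800 + 6 × 1798 = 12588 frames.
Within the current minute: 41 × 30 + 11 − 2 = 1239 (labels ;00/;01 skipped at this minute). Total = 683316 + 12588 + 1239 = 697143.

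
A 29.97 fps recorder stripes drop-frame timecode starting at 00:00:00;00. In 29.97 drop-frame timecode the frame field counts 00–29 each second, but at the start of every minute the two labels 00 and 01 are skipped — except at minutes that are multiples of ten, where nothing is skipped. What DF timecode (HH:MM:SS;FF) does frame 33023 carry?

Each 10-minute DF block holds 10 × 60 × 30 − 9 × 2 = 17982 frames. 33023 ÷ 17982 → 1 full block, remainder 15041.
Within the partial block the first minute is 1800 frames and each further minute 1798, so 8 further minute boundaries passed. Total skipped labels = 18 × 1 + 2 × 8 = 34.
Non-drop label index = 33023 + 34 = 33057; at 30 labels/s that is 00:18:21:27, i.e. DF 00:18:21;27.

00:18:21;27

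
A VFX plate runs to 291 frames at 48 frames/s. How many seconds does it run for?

6.0625 seconds

Running time = 291 / (48) = 6.0625 s.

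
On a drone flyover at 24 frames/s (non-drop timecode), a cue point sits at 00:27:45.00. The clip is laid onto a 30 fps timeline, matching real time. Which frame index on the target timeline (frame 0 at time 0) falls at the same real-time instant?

frame 49950

Source frame index: (0×3600 + 27×60 + 45) × 24 + 0 = 39960.
Real time: 39960 / (24) = 1665 s.
Target frame: (1665) × (30) = 49950.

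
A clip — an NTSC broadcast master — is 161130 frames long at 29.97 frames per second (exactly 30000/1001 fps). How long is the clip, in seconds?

Running time = 161130 / (30000/1001) = 5376.371 s.

5376.371 seconds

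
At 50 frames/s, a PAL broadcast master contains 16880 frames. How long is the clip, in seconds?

337.6 seconds

Running time = 16880 / (50) = 337.6 s.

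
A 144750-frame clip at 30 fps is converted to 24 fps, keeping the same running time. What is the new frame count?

115800 frames

Target frames = source frames × (target rate / source rate) = 144750 × (24)/(30) = 144750 × 4/5 = 115800.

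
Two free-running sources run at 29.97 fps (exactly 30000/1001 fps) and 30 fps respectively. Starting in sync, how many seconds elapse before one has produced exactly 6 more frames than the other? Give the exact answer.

200.2 seconds

The gap grows by |30 − 30000/1001| = 30/1001 frames per second.
Time for a 6-frame gap: 6 ÷ (30/1001) = 200.2 s.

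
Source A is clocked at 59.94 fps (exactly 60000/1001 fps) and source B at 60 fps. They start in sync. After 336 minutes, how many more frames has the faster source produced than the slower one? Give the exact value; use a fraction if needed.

172800/143 frames

336 min = 20160 s.
A emits 60000/1001 × 20160 = 172800000/143 frames; B emits 60 × 20160 = 1209600.
Difference = 172800/143 frames (≈ 1208.3916); B is ahead of A.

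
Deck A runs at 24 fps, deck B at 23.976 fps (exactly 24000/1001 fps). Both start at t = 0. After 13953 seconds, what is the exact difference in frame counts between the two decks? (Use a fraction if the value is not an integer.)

A emits 24 × 13953 = 334872 frames; B emits 24000/1001 × 13953 = 334872000/1001.
Difference = 334872/1001 frames (≈ 334.5375); B is behind A.

334872/1001 frames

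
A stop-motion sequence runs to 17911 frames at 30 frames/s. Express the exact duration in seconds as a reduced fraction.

Running time = 17911 ÷ (30) = 17911 × 1/30 = 17911/30 s.

17911/30 seconds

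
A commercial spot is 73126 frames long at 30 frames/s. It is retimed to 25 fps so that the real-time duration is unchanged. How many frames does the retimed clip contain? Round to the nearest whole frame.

60938 frames

Frames at target rate = 73126 × (25) / (30) = 182815/3 ≈ 60938.333.
Nearest whole frame: 60938.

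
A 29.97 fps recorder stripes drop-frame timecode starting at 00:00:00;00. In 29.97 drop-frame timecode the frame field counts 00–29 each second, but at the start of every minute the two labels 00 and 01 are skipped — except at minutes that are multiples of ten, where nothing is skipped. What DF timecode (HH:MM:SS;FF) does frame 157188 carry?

01:27:24;26

Each 10-minute DF block holds 10 × 60 × 30 − 9 × 2 = 17982 frames. 157188 ÷ 17982 → 8 full blocks, remainder 13332.
Within the partial block the first minute is 1800 frames and each further minute 1798, so 7 further minute boundaries passed. Total skipped labels = 18 × 8 + 2 × 7 = 158.
Non-drop label index = 157188 + 158 = 157346; at 30 labels/s that is 01:27:24:26, i.e. DF 01:27:24;26.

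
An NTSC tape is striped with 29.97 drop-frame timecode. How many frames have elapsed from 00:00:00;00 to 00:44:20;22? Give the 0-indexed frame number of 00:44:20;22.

As if non-drop at 30 labels/s: (0 × 3600 + 44 × 60 + 20) × 30 + 22 = 79822.
Minute boundaries passed: 44; those not divisible by 10: 44 − 4 = 40; dropped labels = 2 × 40 = 80.
Actual frame index = 79822 − 80 = 79742.

79742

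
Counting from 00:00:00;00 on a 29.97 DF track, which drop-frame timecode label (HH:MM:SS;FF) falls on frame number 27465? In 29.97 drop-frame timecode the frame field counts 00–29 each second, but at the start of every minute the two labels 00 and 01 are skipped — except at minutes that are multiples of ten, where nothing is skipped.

00:15:16;13

Ten DF minutes hold 17982 frames, so frame 27465 lies in block 1 (frames 17982–35963) with 9483 frames into that block.
The block's first minute is 1800 frames and the rest 1798 each; 9483 frames reaches minute 5, so 1 × 18 + 5 × 2 = 28 labels have been skipped so far.
Adding those back, label number 27465 + 28 = 27493 at 30 labels/s is 916 s + 13 f = 0 h 15 min 16 s frame 13, i.e. 00:15:16;13.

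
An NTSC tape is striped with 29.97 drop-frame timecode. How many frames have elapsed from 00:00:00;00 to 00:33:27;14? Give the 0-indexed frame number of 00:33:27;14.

60164

As if non-drop at 30 labels/s: (0 × 3600 + 33 × 60 + 27) × 30 + 14 = 60224.
Minute boundaries passed: 33; those not divisible by 10: 33 − 3 = 30; dropped labels = 2 × 30 = 60.
Actual frame index = 60224 − 60 = 60164.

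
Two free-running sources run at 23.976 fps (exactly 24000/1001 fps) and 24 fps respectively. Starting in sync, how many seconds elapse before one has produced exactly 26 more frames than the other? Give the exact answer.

13013/12 seconds

The gap grows by |24 − 24000/1001| = 24/1001 frames per second.
Time for a 26-frame gap: 26 ÷ (24/1001) = 13013/12 s.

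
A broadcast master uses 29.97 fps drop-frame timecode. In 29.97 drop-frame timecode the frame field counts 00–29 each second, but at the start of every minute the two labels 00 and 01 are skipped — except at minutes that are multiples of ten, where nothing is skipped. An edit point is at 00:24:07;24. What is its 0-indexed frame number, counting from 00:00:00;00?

As if non-drop at 30 labels/s: (0 × 3600 + 24 × 60 + 7) × 30 + 24 = 43434.
Minute boundaries passed: 24; those not divisible by 10: 24 − 2 = 22; dropped labels = 2 × 22 = 44.
Actual frame index = 43434 − 44 = 43390.

43390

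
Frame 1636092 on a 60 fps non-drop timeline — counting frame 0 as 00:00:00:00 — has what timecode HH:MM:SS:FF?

1636092 ÷ 60 = 27268 full seconds, remainder 12 frames.
27268 s = 7 h 34 min 28 s.
Timecode: 07:34:28:12.

07:34:28:12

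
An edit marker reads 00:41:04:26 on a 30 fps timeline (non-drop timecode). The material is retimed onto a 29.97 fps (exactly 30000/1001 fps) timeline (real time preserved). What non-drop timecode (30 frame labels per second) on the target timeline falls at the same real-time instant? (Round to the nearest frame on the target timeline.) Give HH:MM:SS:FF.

Source frame index: (0×3600 + 41×60 + 4) × 30 + 26 = 73946.
Real time: 73946 / (30) = 36973/15 s.
Target frame: (36973/15) × (30000/1001) = 73946000/1001 ≈ 73872.128 → 73872.
At 30 labels/s: frame 73872 → 00:41:02:12.

00:41:02:12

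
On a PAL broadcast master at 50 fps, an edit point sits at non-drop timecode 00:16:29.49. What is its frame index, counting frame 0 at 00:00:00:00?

Total seconds to the label: (0 × 3600 + 16 × 60 + 29) = 989.
Frame index = 989 × 50 + 49 = 49499.

frame 49499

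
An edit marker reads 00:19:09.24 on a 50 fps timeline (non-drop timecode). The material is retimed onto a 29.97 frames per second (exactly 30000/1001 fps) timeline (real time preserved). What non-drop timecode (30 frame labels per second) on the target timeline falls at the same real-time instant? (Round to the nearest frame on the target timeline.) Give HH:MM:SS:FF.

Source frame index: (0×3600 + 19×60 + 9) × 50 + 24 = 57474.
Real time: 57474 / (50) = 28737/25 s.
Target frame: (28737/25) × (30000/1001) = 34484400/1001 ≈ 34449.950 → 34450.
At 30 labels/s: frame 34450 → 00:19:08:10.

00:19:08:10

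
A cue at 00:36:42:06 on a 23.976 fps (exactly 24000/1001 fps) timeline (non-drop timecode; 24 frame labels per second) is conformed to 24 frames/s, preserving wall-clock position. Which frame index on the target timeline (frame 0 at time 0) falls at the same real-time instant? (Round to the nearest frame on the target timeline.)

Source frame index: (0×3600 + 36×60 + 42) × 24 + 6 = 52854.
Real time: 52854 / (24000/1001) = 8817809/4000 s.
Target frame: (8817809/4000) × (24) = 26453427/500 ≈ 52906.854 → 52907.

frame 52907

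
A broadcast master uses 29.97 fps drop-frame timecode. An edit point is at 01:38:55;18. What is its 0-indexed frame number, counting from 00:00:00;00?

As if non-drop at 30 labels/s: (1 × 3600 + 38 × 60 + 55) × 30 + 18 = 178068.
Minute boundaries passed: 98; those not divisible by 10: 98 − 9 = 89; dropped labels = 2 × 89 = 178.
Actual frame index = 178068 − 178 = 177890.

177890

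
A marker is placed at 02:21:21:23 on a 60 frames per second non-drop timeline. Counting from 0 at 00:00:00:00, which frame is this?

508883

Total seconds to the label: (2 × 3600 + 21 × 60 + 21) = 8481.
Frame index = 8481 × 60 + 23 = 508883.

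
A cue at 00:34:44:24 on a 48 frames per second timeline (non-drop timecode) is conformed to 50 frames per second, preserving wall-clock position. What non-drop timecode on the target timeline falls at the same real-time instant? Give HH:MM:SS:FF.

Source frame index: (0×3600 + 34×60 + 44) × 48 + 24 = 100056.
Real time: 100056 / (48) = 4169/2 s.
Target frame: (4169/2) × (50) = 104225.
At 50 labels/s: frame 104225 → 00:34:44:25.

00:34:44:25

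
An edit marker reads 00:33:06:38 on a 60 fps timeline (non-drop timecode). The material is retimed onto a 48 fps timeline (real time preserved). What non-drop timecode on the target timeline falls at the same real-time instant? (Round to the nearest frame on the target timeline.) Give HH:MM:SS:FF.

00:33:06:30

Source frame index: (0×3600 + 33×60 + 6) × 60 + 38 = 119198.
Real time: 119198 / (60) = 59599/30 s.
Target frame: (59599/30) × (48) = 476792/5 ≈ 95358.400 → 95358.
At 48 labels/s: frame 95358 → 00:33:06:30.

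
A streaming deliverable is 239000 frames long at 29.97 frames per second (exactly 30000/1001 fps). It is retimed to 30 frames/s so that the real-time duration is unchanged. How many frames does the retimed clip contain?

239239 frames

Target frames = source frames × (target rate / source rate) = 239000 × (30)/(30000/1001) = 239000 × 1001/1000 = 239239.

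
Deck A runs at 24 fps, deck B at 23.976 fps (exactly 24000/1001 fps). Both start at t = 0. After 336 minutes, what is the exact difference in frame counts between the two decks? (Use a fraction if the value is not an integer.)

336 min = 20160 s.
A emits 24 × 20160 = 483840 frames; B emits 24000/1001 × 20160 = 69120000/143.
Difference = 69120/143 frames (≈ 483.3566); B is behind A.

69120/143 frames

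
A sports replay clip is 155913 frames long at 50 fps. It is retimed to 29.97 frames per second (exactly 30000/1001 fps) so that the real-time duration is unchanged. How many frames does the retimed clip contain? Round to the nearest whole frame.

93454 frames

Frames at target rate = 155913 × (30000/1001) / (50) = 93547800/1001 ≈ 93454.346.
Nearest whole frame: 93454.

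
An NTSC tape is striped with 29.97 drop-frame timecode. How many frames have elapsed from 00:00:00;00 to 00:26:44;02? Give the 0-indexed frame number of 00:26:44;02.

48074

Complete 10-minute blocks: 2, each 17982 frames → 35964.
Remaining 6 whole minutes in the current block: 1800 + 5 × 1798 = 10790 frames.
Within the current minute: 44 × 30 + 2 − 2 = 1320 (labels ;00/;01 skipped at this minute). Total = 35964 + 10790 + 1320 = 48074.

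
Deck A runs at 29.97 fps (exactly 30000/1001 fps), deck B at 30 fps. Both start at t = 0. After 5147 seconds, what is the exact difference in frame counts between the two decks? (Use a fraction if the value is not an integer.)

A emits 30000/1001 × 5147 = 154410000/1001 frames; B emits 30 × 5147 = 154410.
Difference = 154410/1001 frames (≈ 154.2557); B is ahead of A.

154410/1001 frames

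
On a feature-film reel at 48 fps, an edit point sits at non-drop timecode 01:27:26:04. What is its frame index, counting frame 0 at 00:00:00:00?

Total seconds to the label: (1 × 3600 + 27 × 60 + 26) = 5246.
Frame index = 5246 × 48 + 4 = 251812.

frame 251812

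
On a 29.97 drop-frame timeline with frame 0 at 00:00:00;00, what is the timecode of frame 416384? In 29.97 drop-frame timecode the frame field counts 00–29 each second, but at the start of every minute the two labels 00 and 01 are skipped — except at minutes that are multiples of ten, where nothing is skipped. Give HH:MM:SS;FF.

Ten DF minutes hold 17982 frames, so frame 416384 lies in block 23 (frames 413586–431567) with 2798 frames into that block.
The block's first minute is 1800 frames and the rest 1798 each; 2798 frames reaches minute 1, so 23 × 18 + 1 × 2 = 416 labels have been skipped so far.
Adding those back, label number 416384 + 416 = 416800 at 30 labels/s is 13893 s + 10 f = 3 h 51 min 33 s frame 10, i.e. 03:51:33;10.

03:51:33;10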